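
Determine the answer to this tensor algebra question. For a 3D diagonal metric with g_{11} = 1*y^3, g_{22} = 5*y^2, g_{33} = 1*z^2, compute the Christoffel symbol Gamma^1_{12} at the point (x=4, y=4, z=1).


For a diagonal metric, Gamma^k_{ij} = (1/2) g^{kk} (dg_{ik}/dx_j + dg_{jk}/dx_i - dg_{ij}/dx_k).
The metric is diagonal, so g_{ab} = 0 for a != b.
At the given point: g_{11} = 64, g_{22} = 80, g_{33} = 1
g^{11} = 1/64
dg_{11}/dx_2 = dg_{11}/dx_2 = 48
dg_{21}/dx_1 = 0 (off-diagonal)
dg_{12}/dx_1 = 0 (off-diagonal)
Numerator = 48 + 0 - 0 = 48
Gamma^1_{12} = 48 / (2 * 64) = 3/8

3/8


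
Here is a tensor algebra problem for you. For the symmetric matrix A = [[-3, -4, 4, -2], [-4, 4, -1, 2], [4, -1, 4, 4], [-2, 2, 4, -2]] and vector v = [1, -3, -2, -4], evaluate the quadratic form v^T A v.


First compute Av:
(Av)_1 = -3*1 + -4*-3 + 4*-2 + -2*-4 = 9
(Av)_2 = -4*1 + 4*-3 + -1*-2 + 2*-4 = -22
(Av)_3 = 4*1 + -1*-3 + 4*-2 + 4*-4 = -17
(Av)_4 = -2*1 + 2*-3 + 4*-2 + -2*-4 = -8
Av = [9, -22, -17, -8]
Then v^T (Av) = 1*9 + -3*-22 + -2*-17 + -4*-8
= 9 + 66 + 34 + 32 = 141

141


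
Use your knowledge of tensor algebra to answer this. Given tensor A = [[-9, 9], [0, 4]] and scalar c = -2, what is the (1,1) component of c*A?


Scalar multiplication: (cA)_{ij} = c * A_{ij}.
c = -2
A_{11} = -9
(cA)_{11} = -2 * -9 = 18

18


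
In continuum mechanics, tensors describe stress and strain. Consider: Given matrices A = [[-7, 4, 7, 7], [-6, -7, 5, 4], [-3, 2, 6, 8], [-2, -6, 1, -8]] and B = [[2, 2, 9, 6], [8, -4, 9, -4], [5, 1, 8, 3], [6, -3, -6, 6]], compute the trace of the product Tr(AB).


Tr(AB) = sum_i (AB)_{ii} where (AB)_{ii} = sum_k A_{ik} B_{ki}.
(AB)_{11} = -7*2 + 4*8 + 7*5 + 7*6 = 95
(AB)_{22} = -6*2 + -7*-4 + 5*1 + 4*-3 = 9
(AB)_{33} = -3*9 + 2*9 + 6*8 + 8*-6 = -9
(AB)_{44} = -2*6 + -6*-4 + 1*3 + -8*6 = -33
Tr(AB) = 95 + 9 + -9 + -33 = 62

62


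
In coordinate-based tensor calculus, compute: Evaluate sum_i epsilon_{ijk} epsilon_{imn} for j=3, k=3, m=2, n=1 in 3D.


Using the identity: epsilon_{ijk} epsilon_{imn} = delta_{jm} delta_{kn} - delta_{jn} delta_{km}.
delta_{32} = 0
delta_{31} = 0
delta_{31} = 0
delta_{32} = 0
Result = 0 * 0 - 0 * 0 = 0 - 0 = 0

0


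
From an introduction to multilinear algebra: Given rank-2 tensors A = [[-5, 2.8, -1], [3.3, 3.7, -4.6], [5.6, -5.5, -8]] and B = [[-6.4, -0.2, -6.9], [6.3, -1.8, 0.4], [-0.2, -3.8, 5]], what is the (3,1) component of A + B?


Tensor addition is component-wise: (A + B)_{ij} = A_{ij} + B_{ij}.
A_{31} = 5.6
B_{31} = -0.2
(A + B)_{31} = 5.6 + -0.2 = 5.4

5.4


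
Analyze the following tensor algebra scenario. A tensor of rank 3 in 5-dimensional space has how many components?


The number of components of a rank-r tensor in d dimensions is d^r.
Here d = 5 and r = 3.
5^3 = 125

125


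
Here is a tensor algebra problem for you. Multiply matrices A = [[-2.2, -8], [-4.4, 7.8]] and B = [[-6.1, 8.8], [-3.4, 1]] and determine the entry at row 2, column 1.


(AB)_{ij} = sum_k A_{ik} B_{kj}.
For i=2, j=1:
A_{21} * B_{11} = -4.4 * -6.1 = 26.84
A_{22} * B_{21} = 7.8 * -3.4 = -26.52
Sum = 26.84 + -26.52 = 0.32

0.32


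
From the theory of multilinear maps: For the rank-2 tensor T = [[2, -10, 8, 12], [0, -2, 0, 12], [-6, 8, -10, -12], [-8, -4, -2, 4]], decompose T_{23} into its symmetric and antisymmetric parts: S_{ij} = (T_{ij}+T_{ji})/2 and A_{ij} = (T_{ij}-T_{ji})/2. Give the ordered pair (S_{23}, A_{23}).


T_{23} = 0
T_{32} = 8
S_{23} = (0 + 8)/2 = 8/2 = 4
A_{23} = (0 - 8)/2 = -8/2 = -4
Check: S + A = 4 + -4 = 0 = T_{23}.

(4, -4)


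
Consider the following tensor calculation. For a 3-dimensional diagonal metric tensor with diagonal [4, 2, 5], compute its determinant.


For a diagonal metric, the determinant is the product of diagonal entries.
Diagonal entries: 4, 2, 5
det(g) = 4 * 2 * 5 = 40

40


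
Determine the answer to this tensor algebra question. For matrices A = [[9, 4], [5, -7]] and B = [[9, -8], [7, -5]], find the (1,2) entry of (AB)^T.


(AB)^T_{ij} = (AB)_{ji} = sum_k A_{jk} B_{ki}.
For i=1, j=2 we need (AB)_{21}:
A_{21} * B_{11} = 5 * 9 = 45
A_{22} * B_{21} = -7 * 7 = -49
Sum = 45 + -49 = -4

-4


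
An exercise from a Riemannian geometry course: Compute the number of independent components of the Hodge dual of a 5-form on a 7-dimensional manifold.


The Hodge dual of a p-form on an n-dimensional manifold is an (n-p)-form.
n = 7, p = 5, so dual degree = 7 - 5 = 2
The number of components is C(n, n-p) = C(7, 2) = 21

21


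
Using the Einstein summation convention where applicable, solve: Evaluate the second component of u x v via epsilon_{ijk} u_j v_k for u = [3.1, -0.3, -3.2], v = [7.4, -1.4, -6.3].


(u x v)_2 = sum_{j,k} epsilon_{2jk} u_j v_k. Only permutations of (1,2,3) contribute; the two non-zero terms are:
eps_{213} u_1 v_3 = -1 * 3.1 * -6.3 = 19.53
eps_{231} u_3 v_1 = 1 * -3.2 * 7.4 = -23.68
(u x v)_2 = -4.15

-4.15


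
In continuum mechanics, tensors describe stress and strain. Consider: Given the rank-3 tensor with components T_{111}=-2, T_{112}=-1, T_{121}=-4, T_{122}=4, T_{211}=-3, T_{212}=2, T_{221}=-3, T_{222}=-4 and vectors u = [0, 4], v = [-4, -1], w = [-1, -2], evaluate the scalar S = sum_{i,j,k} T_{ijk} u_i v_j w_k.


S = sum over i,j,k of T_{ijk} u_i v_j w_k. Expanding all 8 terms:
T_{111}*u_1*v_1*w_1 = -2*0*-4*-1 = 0  (running total: 0)
T_{112}*u_1*v_1*w_2 = -1*0*-4*-2 = 0  (running total: 0)
T_{121}*u_1*v_2*w_1 = -4*0*-1*-1 = 0  (running total: 0)
T_{122}*u_1*v_2*w_2 = 4*0*-1*-2 = 0  (running total: 0)
T_{211}*u_2*v_1*w_1 = -3*4*-4*-1 = -48  (running total: -48)
T_{212}*u_2*v_1*w_2 = 2*4*-4*-2 = 64  (running total: 16)
T_{221}*u_2*v_2*w_1 = -3*4*-1*-1 = -12  (running total: 4)
T_{222}*u_2*v_2*w_2 = -4*4*-1*-2 = -32  (running total: -28)
S = -28

-28


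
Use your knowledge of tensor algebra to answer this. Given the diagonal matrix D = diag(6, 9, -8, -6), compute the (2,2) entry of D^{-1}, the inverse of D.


For a diagonal matrix, the inverse has entries (D^{-1})_{ii} = 1/d_{ii}.
The diagonal entries are: d_{11} = 6, d_{22} = 9, d_{33} = -8, d_{44} = -6
We need (D^{-1})_{22} = 1/d_{22} = 1/9 = 1/9

1/9


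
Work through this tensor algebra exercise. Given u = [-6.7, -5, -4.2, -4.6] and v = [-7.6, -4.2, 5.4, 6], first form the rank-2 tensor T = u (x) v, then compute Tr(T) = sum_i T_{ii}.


The outer product gives T_{ij} = u_i v_j.
The trace (contraction) is Tr(T) = sum_i T_{ii} = sum_i u_i v_i.
Diagonal entries:
T_{11} = u_1 * v_1 = -6.7 * -7.6 = 50.92
T_{22} = u_2 * v_2 = -5 * -4.2 = 21
T_{33} = u_3 * v_3 = -4.2 * 5.4 = -22.68
T_{44} = u_4 * v_4 = -4.6 * 6 = -27.6
Tr(T) = 50.92 + 21 + -22.68 + -27.6 = 21.64

21.64


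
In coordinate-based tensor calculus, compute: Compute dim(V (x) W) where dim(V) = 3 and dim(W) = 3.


The dimension of a tensor product is the product of dimensions.
dim(V) = 3, dim(W) = 3
dim(V (x) W) = 3 * 3 = 9

9


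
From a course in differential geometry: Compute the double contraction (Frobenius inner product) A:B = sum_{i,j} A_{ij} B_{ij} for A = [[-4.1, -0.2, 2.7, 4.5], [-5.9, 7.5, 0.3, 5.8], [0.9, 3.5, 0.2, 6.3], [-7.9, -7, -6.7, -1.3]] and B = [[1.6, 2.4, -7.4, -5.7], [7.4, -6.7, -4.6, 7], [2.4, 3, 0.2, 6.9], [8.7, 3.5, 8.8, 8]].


A:B = sum over all i,j of A_{ij} * B_{ij}.
Row 1: -4.1*1.6=-6.56, -0.2*2.4=-0.48, 2.7*-7.4=-19.98, 4.5*-5.7=-25.65 => row sum = -52.67
Row 2: -5.9*7.4=-43.66, 7.5*-6.7=-50.25, 0.3*-4.6=-1.38, 5.8*7=40.6 => row sum = -54.69
Row 3: 0.9*2.4=2.16, 3.5*3=10.5, 0.2*0.2=0.04, 6.3*6.9=43.47 => row sum = 56.17
Row 4: -7.9*8.7=-68.73, -7*3.5=-24.5, -6.7*8.8=-58.96, -1.3*8=-10.4 => row sum = -162.59
Total = -52.67 + -54.69 + 56.17 + -162.59 = -213.78

-213.78


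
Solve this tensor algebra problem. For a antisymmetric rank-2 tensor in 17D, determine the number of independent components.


A antisymmetric rank-2 tensor in d dimensions has d(d-1)/2 independent components.
d = 17
d(d-1)/2 = 17 * 16 / 2 = 272 / 2 = 136

136


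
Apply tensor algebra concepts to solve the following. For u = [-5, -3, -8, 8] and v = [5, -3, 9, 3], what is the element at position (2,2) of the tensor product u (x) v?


The outer product entry T_{ij} = u_i * v_j.
We need i=2, j=2.
u_2 = -3, v_2 = -3
T_{2,2} = -3 * -3 = 9

9


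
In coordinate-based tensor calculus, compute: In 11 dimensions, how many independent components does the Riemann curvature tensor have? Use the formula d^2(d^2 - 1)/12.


The Riemann tensor in d dimensions has d^2(d^2 - 1)/12 independent components.
d = 11, so d^2 = 121
d^2 - 1 = 120
d^2(d^2 - 1) = 121 * 120 = 14520
Divide by 12: 14520 / 12 = 1210

1210


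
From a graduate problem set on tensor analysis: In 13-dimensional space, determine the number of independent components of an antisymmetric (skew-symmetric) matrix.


An antisymmetric rank-2 tensor satisfies A_{ij} = -A_{ji}, so diagonal entries are zero.
The independent components are the upper-triangular entries: C(n, 2) = n(n-1)/2.
n = 13
C(13, 2) = 13 * 12 / 2 = 156 / 2 = 78

78


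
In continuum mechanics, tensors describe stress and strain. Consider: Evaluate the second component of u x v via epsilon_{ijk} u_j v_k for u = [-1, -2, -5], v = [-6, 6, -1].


(u x v)_2 = sum_{j,k} epsilon_{2jk} u_j v_k. Only permutations of (1,2,3) contribute; the two non-zero terms are:
eps_{213} u_1 v_3 = -1 * -1 * -1 = -1
eps_{231} u_3 v_1 = 1 * -5 * -6 = 30
(u x v)_2 = 29

29


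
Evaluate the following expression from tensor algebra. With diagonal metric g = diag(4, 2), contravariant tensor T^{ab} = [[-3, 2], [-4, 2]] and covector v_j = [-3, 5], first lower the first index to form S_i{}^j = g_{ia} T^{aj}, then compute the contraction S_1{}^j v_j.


Step 1: lower the first index. For a diagonal metric, g_{ia} T^{aj} = g_{ii} T^{ij} (no sum on i).
g_{11} = 4
S_1{}^1 = 4 * T^{11} = 4 * -3 = -12
S_1{}^2 = 4 * T^{12} = 4 * 2 = 8
Step 2: contract S_1{}^j with v_j.
S_1{}^1 * v_1 = -12 * -3 = 36
S_1{}^2 * v_2 = 8 * 5 = 40
Result = 36 + 40 = 76

76


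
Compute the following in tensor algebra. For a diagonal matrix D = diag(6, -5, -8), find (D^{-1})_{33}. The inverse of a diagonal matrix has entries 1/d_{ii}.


For a diagonal matrix, the inverse has entries (D^{-1})_{ii} = 1/d_{ii}.
The diagonal entries are: d_{11} = 6, d_{22} = -5, d_{33} = -8
We need (D^{-1})_{33} = 1/d_{33} = 1/-8 = -1/8

-1/8


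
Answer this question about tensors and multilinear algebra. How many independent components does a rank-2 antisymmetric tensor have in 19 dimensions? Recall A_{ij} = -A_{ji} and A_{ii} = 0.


An antisymmetric rank-2 tensor satisfies A_{ij} = -A_{ji}, so diagonal entries are zero.
The independent components are the upper-triangular entries: C(n, 2) = n(n-1)/2.
n = 19
C(19, 2) = 19 * 18 / 2 = 342 / 2 = 171

171


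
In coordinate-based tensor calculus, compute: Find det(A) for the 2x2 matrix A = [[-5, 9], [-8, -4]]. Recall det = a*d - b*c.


For a 2x2 matrix [[a, b], [c, d]], det = a*d - b*c.
a = -5, b = 9, c = -8, d = -4
a*d = -5 * -4 = 20
b*c = 9 * -8 = -72
det = 20 - -72 = 92

92


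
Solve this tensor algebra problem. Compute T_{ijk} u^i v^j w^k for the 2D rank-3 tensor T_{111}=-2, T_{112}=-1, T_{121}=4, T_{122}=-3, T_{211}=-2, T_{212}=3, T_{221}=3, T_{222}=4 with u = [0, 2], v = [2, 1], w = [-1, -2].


S = sum over i,j,k of T_{ijk} u_i v_j w_k. Expanding all 8 terms:
T_{111}*u_1*v_1*w_1 = -2*0*2*-1 = 0  (running total: 0)
T_{112}*u_1*v_1*w_2 = -1*0*2*-2 = 0  (running total: 0)
T_{121}*u_1*v_2*w_1 = 4*0*1*-1 = 0  (running total: 0)
T_{122}*u_1*v_2*w_2 = -3*0*1*-2 = 0  (running total: 0)
T_{211}*u_2*v_1*w_1 = -2*2*2*-1 = 8  (running total: 8)
T_{212}*u_2*v_1*w_2 = 3*2*2*-2 = -24  (running total: -16)
T_{221}*u_2*v_2*w_1 = 3*2*1*-1 = -6  (running total: -22)
T_{222}*u_2*v_2*w_2 = 4*2*1*-2 = -16  (running total: -38)
S = -38

-38


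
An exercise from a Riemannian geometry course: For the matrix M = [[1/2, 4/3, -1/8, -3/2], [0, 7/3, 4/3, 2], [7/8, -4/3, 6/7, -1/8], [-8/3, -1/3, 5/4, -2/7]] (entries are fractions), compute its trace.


The trace is the sum of diagonal entries.
Diagonal: M[1,1] = 1/2, M[2,2] = 7/3, M[3,3] = 6/7, M[4,4] = -2/7
Tr(M) = 1/2 + 7/3 + 6/7 + -2/7
Computing step by step:
After adding M[1,1]: 1/2
After adding M[2,2]: 17/6
After adding M[3,3]: 155/42
After adding M[4,4]: 143/42
Tr(M) = 143/42

143/42


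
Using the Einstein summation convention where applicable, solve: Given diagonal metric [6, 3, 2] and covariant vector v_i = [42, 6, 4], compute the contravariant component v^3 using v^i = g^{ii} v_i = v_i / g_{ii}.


To raise an index with a diagonal metric: v^i = v_i / g_{ii}.
For index 3: v_3 = 4, g_{33} = 2
v^3 = 4 / 2 = 2

2


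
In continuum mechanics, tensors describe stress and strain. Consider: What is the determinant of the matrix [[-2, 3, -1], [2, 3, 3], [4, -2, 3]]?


Expanding along the first row, det(A) = a11*M_11 - a12*M_12 + a13*M_13, where M_1j is the (1,j) minor.
Minor M_11 = 3*3 - 3*-2 = 15
Minor M_12 = 2*3 - 3*4 = -6
Minor M_13 = 2*-2 - 3*4 = -16
det = -2*(15) - 3*(-6) + -1*(-16)
    = -30 - -18 + 16
    = 4

4


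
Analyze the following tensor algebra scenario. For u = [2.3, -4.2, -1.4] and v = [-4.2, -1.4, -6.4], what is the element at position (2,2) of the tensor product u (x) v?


The outer product entry T_{ij} = u_i * v_j.
We need i=2, j=2.
u_2 = -4.2, v_2 = -1.4
T_{2,2} = -4.2 * -1.4 = 5.88

5.88


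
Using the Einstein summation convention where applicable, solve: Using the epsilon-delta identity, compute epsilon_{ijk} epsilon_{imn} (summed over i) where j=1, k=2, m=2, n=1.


Using the identity: epsilon_{ijk} epsilon_{imn} = delta_{jm} delta_{kn} - delta_{jn} delta_{km}.
delta_{12} = 0
delta_{21} = 0
delta_{11} = 1
delta_{22} = 1
Result = 0 * 0 - 1 * 1 = 0 - 1 = -1

-1


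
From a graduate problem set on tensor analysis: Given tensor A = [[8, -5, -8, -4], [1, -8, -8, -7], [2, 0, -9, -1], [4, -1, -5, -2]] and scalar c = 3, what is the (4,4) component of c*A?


Scalar multiplication: (cA)_{ij} = c * A_{ij}.
c = 3
A_{44} = -2
(cA)_{44} = 3 * -2 = -6

-6


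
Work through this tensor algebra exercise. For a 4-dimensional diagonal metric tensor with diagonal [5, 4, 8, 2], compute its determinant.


For a diagonal metric, the determinant is the product of diagonal entries.
Diagonal entries: 5, 4, 8, 2
det(g) = 5 * 4 * 8 * 2 = 320

320


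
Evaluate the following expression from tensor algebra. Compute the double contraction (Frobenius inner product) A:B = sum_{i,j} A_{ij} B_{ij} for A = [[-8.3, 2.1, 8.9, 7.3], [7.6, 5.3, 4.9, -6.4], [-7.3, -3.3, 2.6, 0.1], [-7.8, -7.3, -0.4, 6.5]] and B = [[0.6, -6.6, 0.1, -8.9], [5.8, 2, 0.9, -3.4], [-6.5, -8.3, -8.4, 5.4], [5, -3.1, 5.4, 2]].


A:B = sum over all i,j of A_{ij} * B_{ij}.
Row 1: -8.3*0.6=-4.98, 2.1*-6.6=-13.86, 8.9*0.1=0.89, 7.3*-8.9=-64.97 => row sum = -82.92
Row 2: 7.6*5.8=44.08, 5.3*2=10.6, 4.9*0.9=4.41, -6.4*-3.4=21.76 => row sum = 80.85
Row 3: -7.3*-6.5=47.45, -3.3*-8.3=27.39, 2.6*-8.4=-21.84, 0.1*5.4=0.54 => row sum = 53.54
Row 4: -7.8*5=-39, -7.3*-3.1=22.63, -0.4*5.4=-2.16, 6.5*2=13 => row sum = -5.53
Total = -82.92 + 80.85 + 53.54 + -5.53 = 45.94

45.94


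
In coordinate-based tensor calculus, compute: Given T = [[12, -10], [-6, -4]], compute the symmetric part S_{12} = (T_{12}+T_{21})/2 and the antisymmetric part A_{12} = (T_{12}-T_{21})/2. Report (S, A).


T_{12} = -10
T_{21} = -6
S_{12} = (-10 + -6)/2 = -16/2 = -8
A_{12} = (-10 - -6)/2 = -4/2 = -2
Check: S + A = -8 + -2 = -10 = T_{12}.

(-8, -2)


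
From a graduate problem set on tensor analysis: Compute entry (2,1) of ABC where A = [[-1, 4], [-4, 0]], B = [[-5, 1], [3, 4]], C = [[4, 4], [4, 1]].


(ABC)_{21} = sum_m (AB)_{2m} C_{m1}. First compute row 2 of AB.
(AB)_{21} = -4*-5 + 0*3 = 20
(AB)_{22} = -4*1 + 0*4 = -4
Now contract with column 1 of C:
(AB)_{21} * C_{11} = 20 * 4 = 80
(AB)_{22} * C_{21} = -4 * 4 = -16
(ABC)_{21} = 80 + -16 = 64

64


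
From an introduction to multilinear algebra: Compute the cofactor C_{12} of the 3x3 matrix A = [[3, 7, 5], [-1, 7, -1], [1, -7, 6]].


To find cofactor C_{12}, delete row 1 and column 2.
The resulting 2x2 submatrix is: [[-1, -1], [1, 6]]
Minor M_{12} = -1*6 - -1*1
  = -6 - -1 = -5
Sign = (-1)^(1+2) = (-1)^3 = -1
Cofactor C_{12} = -1 * -5 = 5

5


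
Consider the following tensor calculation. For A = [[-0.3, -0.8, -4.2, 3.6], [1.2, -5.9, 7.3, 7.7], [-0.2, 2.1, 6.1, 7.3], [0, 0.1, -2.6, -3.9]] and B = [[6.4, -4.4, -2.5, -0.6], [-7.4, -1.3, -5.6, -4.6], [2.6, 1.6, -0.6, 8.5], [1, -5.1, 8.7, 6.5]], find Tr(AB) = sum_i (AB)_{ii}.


Tr(AB) = sum_i (AB)_{ii} where (AB)_{ii} = sum_k A_{ik} B_{ki}.
(AB)_{11} = -0.3*6.4 + -0.8*-7.4 + -4.2*2.6 + 3.6*1 = -3.32
(AB)_{22} = 1.2*-4.4 + -5.9*-1.3 + 7.3*1.6 + 7.7*-5.1 = -25.2
(AB)_{33} = -0.2*-2.5 + 2.1*-5.6 + 6.1*-0.6 + 7.3*8.7 = 48.59
(AB)_{44} = 0*-0.6 + 0.1*-4.6 + -2.6*8.5 + -3.9*6.5 = -47.91
Tr(AB) = -3.32 + -25.2 + 48.59 + -47.91 = -27.84

-27.84


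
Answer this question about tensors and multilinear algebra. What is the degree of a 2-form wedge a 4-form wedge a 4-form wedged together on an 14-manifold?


The degree of a wedge product is the sum of the degrees of the individual forms.
Degrees: 2, 4, 4
Total degree = 2 + 4 + 4 = 10

10


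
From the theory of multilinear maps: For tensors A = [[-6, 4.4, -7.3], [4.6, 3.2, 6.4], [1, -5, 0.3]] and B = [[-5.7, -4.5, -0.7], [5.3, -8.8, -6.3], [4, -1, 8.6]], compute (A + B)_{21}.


Tensor addition is component-wise: (A + B)_{ij} = A_{ij} + B_{ij}.
A_{21} = 4.6
B_{21} = 5.3
(A + B)_{21} = 4.6 + 5.3 = 9.9

9.9


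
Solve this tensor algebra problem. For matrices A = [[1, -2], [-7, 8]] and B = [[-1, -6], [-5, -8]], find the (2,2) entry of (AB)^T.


(AB)^T_{ij} = (AB)_{ji} = sum_k A_{jk} B_{ki}.
For i=2, j=2 we need (AB)_{22}:
A_{21} * B_{12} = -7 * -6 = 42
A_{22} * B_{22} = 8 * -8 = -64
Sum = 42 + -64 = -22

-22


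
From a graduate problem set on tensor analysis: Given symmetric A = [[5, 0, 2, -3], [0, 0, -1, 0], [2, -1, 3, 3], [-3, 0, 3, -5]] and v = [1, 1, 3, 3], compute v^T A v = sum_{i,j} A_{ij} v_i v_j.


First compute Av:
(Av)_1 = 5*1 + 0*1 + 2*3 + -3*3 = 2
(Av)_2 = 0*1 + 0*1 + -1*3 + 0*3 = -3
(Av)_3 = 2*1 + -1*1 + 3*3 + 3*3 = 19
(Av)_4 = -3*1 + 0*1 + 3*3 + -5*3 = -9
Av = [2, -3, 19, -9]
Then v^T (Av) = 1*2 + 1*-3 + 3*19 + 3*-9
= 2 + -3 + 57 + -27 = 29

29


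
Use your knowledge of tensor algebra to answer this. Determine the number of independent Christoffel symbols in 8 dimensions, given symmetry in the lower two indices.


Christoffel symbols Gamma^k_{ij} are symmetric in i,j, so there are d * d(d+1)/2 independent symbols.
d = 8
d(d+1)/2 = 8 * 9 / 2 = 36
Total = 8 * 36 = 288

288


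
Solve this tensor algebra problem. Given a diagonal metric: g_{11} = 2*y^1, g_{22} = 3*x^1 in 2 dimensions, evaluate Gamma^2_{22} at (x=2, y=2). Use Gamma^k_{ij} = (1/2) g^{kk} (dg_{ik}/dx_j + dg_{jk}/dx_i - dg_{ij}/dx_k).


For a diagonal metric, Gamma^k_{ij} = (1/2) g^{kk} (dg_{ik}/dx_j + dg_{jk}/dx_i - dg_{ij}/dx_k).
The metric is diagonal, so g_{ab} = 0 for a != b.
At the given point: g_{11} = 4, g_{22} = 6
g^{22} = 1/6
dg_{22}/dx_2 = dg_{22}/dx_2 = 0
dg_{22}/dx_2 = dg_{22}/dx_2 = 0
dg_{22}/dx_2 = dg_{22}/dx_2 = 0
Numerator = 0 + 0 - 0 = 0
Gamma^2_{22} = 0 / (2 * 6) = 0

0


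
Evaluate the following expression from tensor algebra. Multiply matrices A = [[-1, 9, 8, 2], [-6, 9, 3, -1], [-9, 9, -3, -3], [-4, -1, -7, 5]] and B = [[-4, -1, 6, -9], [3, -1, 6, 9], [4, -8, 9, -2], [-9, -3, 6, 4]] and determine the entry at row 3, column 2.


(AB)_{ij} = sum_k A_{ik} B_{kj}.
For i=3, j=2:
A_{31} * B_{12} = -9 * -1 = 9
A_{32} * B_{22} = 9 * -1 = -9
A_{33} * B_{32} = -3 * -8 = 24
A_{34} * B_{42} = -3 * -3 = 9
Sum = 9 + -9 + 24 + 9 = 33

33


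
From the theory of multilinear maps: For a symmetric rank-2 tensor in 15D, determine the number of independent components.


A symmetric rank-2 tensor in d dimensions has d(d+1)/2 independent components.
d = 15
d(d+1)/2 = 15 * 16 / 2 = 240 / 2 = 120

120


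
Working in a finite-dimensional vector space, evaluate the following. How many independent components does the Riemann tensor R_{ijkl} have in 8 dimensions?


The Riemann tensor in d dimensions has d^2(d^2 - 1)/12 independent components.
d = 8, so d^2 = 64
d^2 - 1 = 63
d^2(d^2 - 1) = 64 * 63 = 4032
Divide by 12: 4032 / 12 = 336

336


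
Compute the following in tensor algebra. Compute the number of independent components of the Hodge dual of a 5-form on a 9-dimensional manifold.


The Hodge dual of a p-form on an n-dimensional manifold is an (n-p)-form.
n = 9, p = 5, so dual degree = 9 - 5 = 4
The number of components is C(n, n-p) = C(9, 4) = 126

126


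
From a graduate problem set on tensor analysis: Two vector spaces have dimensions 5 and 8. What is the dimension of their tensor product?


The dimension of a tensor product is the product of dimensions.
dim(V) = 5, dim(W) = 8
dim(V (x) W) = 5 * 8 = 40

40


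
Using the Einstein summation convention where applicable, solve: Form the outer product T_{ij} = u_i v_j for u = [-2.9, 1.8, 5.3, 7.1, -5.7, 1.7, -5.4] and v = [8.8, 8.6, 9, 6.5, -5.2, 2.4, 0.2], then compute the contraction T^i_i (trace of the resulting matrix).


The outer product gives T_{ij} = u_i v_j.
The trace (contraction) is Tr(T) = sum_i T_{ii} = sum_i u_i v_i.
Diagonal entries:
T_{11} = u_1 * v_1 = -2.9 * 8.8 = -25.52
T_{22} = u_2 * v_2 = 1.8 * 8.6 = 15.48
T_{33} = u_3 * v_3 = 5.3 * 9 = 47.7
T_{44} = u_4 * v_4 = 7.1 * 6.5 = 46.15
T_{55} = u_5 * v_5 = -5.7 * -5.2 = 29.64
T_{66} = u_6 * v_6 = 1.7 * 2.4 = 4.08
T_{77} = u_7 * v_7 = -5.4 * 0.2 = -1.08
Tr(T) = -25.52 + 15.48 + 47.7 + 46.15 + 29.64 + 4.08 + -1.08 = 116.45

116.45


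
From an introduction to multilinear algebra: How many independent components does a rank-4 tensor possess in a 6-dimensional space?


The number of components of a rank-r tensor in d dimensions is d^r.
Here d = 6 and r = 4.
6^4 = 1296

1296


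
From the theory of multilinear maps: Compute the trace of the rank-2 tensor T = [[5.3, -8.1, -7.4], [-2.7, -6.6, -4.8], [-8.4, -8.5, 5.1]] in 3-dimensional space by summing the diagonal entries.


The contraction (trace) of a rank-2 tensor is the sum of its diagonal elements.
Diagonal entries: A[1,1] = 5.3, A[2,2] = -6.6, A[3,3] = 5.1
Tr(A) = 5.3 + -6.6 + 5.1 = 3.8

3.8


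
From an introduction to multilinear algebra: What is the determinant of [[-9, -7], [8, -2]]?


For a 2x2 matrix [[a, b], [c, d]], det = a*d - b*c.
a = -9, b = -7, c = 8, d = -2
a*d = -9 * -2 = 18
b*c = -7 * 8 = -56
det = 18 - -56 = 74

74


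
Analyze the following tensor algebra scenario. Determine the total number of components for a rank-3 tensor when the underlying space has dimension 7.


The number of components of a rank-r tensor in d dimensions is d^r.
Here d = 7 and r = 3.
7^3 = 343

343


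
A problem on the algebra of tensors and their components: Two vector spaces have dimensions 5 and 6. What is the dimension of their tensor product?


The dimension of a tensor product is the product of dimensions.
dim(V) = 5, dim(W) = 6
dim(V (x) W) = 5 * 6 = 30

30


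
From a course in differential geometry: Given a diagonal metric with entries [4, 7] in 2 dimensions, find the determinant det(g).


For a diagonal metric, the determinant is the product of diagonal entries.
Diagonal entries: 4, 7
det(g) = 4 * 7 = 28

28


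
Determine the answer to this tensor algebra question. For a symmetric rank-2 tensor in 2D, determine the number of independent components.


A symmetric rank-2 tensor in d dimensions has d(d+1)/2 independent components.
d = 2
d(d+1)/2 = 2 * 3 / 2 = 6 / 2 = 3

3


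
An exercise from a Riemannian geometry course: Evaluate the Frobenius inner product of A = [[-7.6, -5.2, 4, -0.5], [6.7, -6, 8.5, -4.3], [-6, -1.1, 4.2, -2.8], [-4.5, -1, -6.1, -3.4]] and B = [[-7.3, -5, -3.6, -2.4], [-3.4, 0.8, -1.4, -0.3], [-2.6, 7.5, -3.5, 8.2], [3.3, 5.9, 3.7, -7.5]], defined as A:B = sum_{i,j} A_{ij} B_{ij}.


A:B = sum over all i,j of A_{ij} * B_{ij}.
Row 1: -7.6*-7.3=55.48, -5.2*-5=26, 4*-3.6=-14.4, -0.5*-2.4=1.2 => row sum = 68.28
Row 2: 6.7*-3.4=-22.78, -6*0.8=-4.8, 8.5*-1.4=-11.9, -4.3*-0.3=1.29 => row sum = -38.19
Row 3: -6*-2.6=15.6, -1.1*7.5=-8.25, 4.2*-3.5=-14.7, -2.8*8.2=-22.96 => row sum = -30.31
Row 4: -4.5*3.3=-14.85, -1*5.9=-5.9, -6.1*3.7=-22.57, -3.4*-7.5=25.5 => row sum = -17.82
Total = 68.28 + -38.19 + -30.31 + -17.82 = -18.04

-18.04


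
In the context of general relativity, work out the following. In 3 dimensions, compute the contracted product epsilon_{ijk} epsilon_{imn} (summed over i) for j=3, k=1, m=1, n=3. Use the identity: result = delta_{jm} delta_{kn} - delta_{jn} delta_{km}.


Using the identity: epsilon_{ijk} epsilon_{imn} = delta_{jm} delta_{kn} - delta_{jn} delta_{km}.
delta_{31} = 0
delta_{13} = 0
delta_{33} = 1
delta_{11} = 1
Result = 0 * 0 - 1 * 1 = 0 - 1 = -1

-1


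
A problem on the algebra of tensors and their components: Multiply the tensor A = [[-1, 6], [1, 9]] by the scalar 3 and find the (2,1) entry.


Scalar multiplication: (cA)_{ij} = c * A_{ij}.
c = 3
A_{21} = 1
(cA)_{21} = 3 * 1 = 3

3


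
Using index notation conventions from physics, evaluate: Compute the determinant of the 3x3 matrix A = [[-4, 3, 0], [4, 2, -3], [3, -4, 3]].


Expanding along the first row, det(A) = a11*M_11 - a12*M_12 + a13*M_13, where M_1j is the (1,j) minor.
Minor M_11 = 2*3 - -3*-4 = -6
Minor M_12 = 4*3 - -3*3 = 21
Minor M_13 = 4*-4 - 2*3 = -22
det = -4*(-6) - 3*(21) + 0*(-22)
    = 24 - 63 + 0
    = -39

-39


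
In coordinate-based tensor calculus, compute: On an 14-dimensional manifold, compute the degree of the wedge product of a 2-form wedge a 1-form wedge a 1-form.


The degree of a wedge product is the sum of the degrees of the individual forms.
Degrees: 2, 1, 1
Total degree = 2 + 1 + 1 = 4

4


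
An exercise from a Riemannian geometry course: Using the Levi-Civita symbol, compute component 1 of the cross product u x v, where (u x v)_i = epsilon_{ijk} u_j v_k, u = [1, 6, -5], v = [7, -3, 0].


(u x v)_1 = sum_{j,k} epsilon_{1jk} u_j v_k. Only permutations of (1,2,3) contribute; the two non-zero terms are:
eps_{123} u_2 v_3 = 1 * 6 * 0 = 0
eps_{132} u_3 v_2 = -1 * -5 * -3 = -15
(u x v)_1 = -15

-15


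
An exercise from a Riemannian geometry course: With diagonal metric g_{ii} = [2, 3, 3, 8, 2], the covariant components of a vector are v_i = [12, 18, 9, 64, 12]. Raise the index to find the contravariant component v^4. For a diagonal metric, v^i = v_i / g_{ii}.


To raise an index with a diagonal metric: v^i = v_i / g_{ii}.
For index 4: v_4 = 64, g_{44} = 8
v^4 = 64 / 8 = 8

8


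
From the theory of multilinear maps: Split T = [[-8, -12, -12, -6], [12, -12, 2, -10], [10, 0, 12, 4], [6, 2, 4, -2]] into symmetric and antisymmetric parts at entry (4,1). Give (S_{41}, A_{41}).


T_{41} = 6
T_{14} = -6
S_{41} = (6 + -6)/2 = 0/2 = 0
A_{41} = (6 - -6)/2 = 12/2 = 6
Check: S + A = 0 + 6 = 6 = T_{41}.

(0, 6)


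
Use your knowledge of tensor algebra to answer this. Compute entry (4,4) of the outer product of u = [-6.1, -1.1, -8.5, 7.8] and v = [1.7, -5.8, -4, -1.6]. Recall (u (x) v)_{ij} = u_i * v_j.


The outer product entry T_{ij} = u_i * v_j.
We need i=4, j=4.
u_4 = 7.8, v_4 = -1.6
T_{4,4} = 7.8 * -1.6 = -12.48

-12.48


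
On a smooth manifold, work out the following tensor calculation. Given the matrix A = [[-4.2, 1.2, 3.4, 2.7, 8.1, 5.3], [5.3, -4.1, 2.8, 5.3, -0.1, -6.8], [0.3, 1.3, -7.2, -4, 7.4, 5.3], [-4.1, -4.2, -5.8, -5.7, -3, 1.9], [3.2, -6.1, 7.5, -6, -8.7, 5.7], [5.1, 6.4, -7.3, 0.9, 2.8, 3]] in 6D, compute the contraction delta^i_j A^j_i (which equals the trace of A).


The contraction (trace) of a rank-2 tensor is the sum of its diagonal elements.
Diagonal entries: A[1,1] = -4.2, A[2,2] = -4.1, A[3,3] = -7.2, A[4,4] = -5.7, A[5,5] = -8.7, A[6,6] = 3
Tr(A) = -4.2 + -4.1 + -7.2 + -5.7 + -8.7 + 3 = -26.9

-26.9


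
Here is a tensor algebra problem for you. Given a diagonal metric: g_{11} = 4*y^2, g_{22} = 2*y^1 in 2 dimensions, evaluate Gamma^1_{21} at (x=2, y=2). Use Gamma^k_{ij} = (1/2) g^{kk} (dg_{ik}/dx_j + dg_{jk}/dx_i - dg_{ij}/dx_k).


For a diagonal metric, Gamma^k_{ij} = (1/2) g^{kk} (dg_{ik}/dx_j + dg_{jk}/dx_i - dg_{ij}/dx_k).
The metric is diagonal, so g_{ab} = 0 for a != b.
At the given point: g_{11} = 16, g_{22} = 4
g^{11} = 1/16
dg_{21}/dx_1 = 0 (off-diagonal)
dg_{11}/dx_2 = dg_{11}/dx_2 = 16
dg_{21}/dx_1 = 0 (off-diagonal)
Numerator = 0 + 16 - 0 = 16
Gamma^1_{21} = 16 / (2 * 16) = 1/2

1/2


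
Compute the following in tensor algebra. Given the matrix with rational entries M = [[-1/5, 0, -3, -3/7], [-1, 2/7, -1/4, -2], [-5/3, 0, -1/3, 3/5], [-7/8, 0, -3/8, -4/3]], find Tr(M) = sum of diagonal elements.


The trace is the sum of diagonal entries.
Diagonal: M[1,1] = -1/5, M[2,2] = 2/7, M[3,3] = -1/3, M[4,4] = -4/3
Tr(M) = -1/5 + 2/7 + -1/3 + -4/3
Computing step by step:
After adding M[1,1]: -1/5
After adding M[2,2]: 3/35
After adding M[3,3]: -26/105
After adding M[4,4]: -166/105
Tr(M) = -166/105

-166/105


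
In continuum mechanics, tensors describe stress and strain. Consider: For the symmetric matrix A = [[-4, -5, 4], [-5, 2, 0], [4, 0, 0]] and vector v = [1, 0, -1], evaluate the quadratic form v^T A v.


First compute Av:
(Av)_1 = -4*1 + -5*0 + 4*-1 = -8
(Av)_2 = -5*1 + 2*0 + 0*-1 = -5
(Av)_3 = 4*1 + 0*0 + 0*-1 = 4
Av = [-8, -5, 4]
Then v^T (Av) = 1*-8 + 0*-5 + -1*4
= -8 + 0 + -4 = -12

-12


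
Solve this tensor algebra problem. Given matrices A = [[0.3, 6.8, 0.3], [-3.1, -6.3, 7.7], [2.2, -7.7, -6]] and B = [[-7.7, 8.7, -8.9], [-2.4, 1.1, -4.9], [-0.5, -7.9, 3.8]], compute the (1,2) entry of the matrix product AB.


(AB)_{ij} = sum_k A_{ik} B_{kj}.
For i=1, j=2:
A_{11} * B_{12} = 0.3 * 8.7 = 2.61
A_{12} * B_{22} = 6.8 * 1.1 = 7.48
A_{13} * B_{32} = 0.3 * -7.9 = -2.37
Sum = 2.61 + 7.48 + -2.37 = 7.72

7.72


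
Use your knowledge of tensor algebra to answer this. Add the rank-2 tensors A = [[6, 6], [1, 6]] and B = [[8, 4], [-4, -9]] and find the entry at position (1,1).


Tensor addition is component-wise: (A + B)_{ij} = A_{ij} + B_{ij}.
A_{11} = 6
B_{11} = 8
(A + B)_{11} = 6 + 8 = 14

14


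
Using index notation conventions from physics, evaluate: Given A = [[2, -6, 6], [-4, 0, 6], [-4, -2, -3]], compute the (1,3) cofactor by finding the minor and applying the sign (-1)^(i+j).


To find cofactor C_{13}, delete row 1 and column 3.
The resulting 2x2 submatrix is: [[-4, 0], [-4, -2]]
Minor M_{13} = -4*-2 - 0*-4
  = 8 - 0 = 8
Sign = (-1)^(1+3) = (-1)^4 = 1
Cofactor C_{13} = 1 * 8 = 8

8


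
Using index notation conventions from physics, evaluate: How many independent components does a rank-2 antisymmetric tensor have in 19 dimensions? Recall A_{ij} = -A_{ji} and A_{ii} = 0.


An antisymmetric rank-2 tensor satisfies A_{ij} = -A_{ji}, so diagonal entries are zero.
The independent components are the upper-triangular entries: C(n, 2) = n(n-1)/2.
n = 19
C(19, 2) = 19 * 18 / 2 = 342 / 2 = 171

171


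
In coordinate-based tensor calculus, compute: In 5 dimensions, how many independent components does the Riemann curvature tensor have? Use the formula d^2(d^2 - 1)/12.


The Riemann tensor in d dimensions has d^2(d^2 - 1)/12 independent components.
d = 5, so d^2 = 25
d^2 - 1 = 24
d^2(d^2 - 1) = 25 * 24 = 600
Divide by 12: 600 / 12 = 50

50


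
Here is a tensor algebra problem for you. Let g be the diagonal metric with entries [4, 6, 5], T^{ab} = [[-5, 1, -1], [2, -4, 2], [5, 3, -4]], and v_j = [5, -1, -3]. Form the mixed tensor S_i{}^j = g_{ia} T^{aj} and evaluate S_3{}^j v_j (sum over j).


Step 1: lower the first index. For a diagonal metric, g_{ia} T^{aj} = g_{ii} T^{ij} (no sum on i).
g_{33} = 5
S_3{}^1 = 5 * T^{31} = 5 * 5 = 25
S_3{}^2 = 5 * T^{32} = 5 * 3 = 15
S_3{}^3 = 5 * T^{33} = 5 * -4 = -20
Step 2: contract S_3{}^j with v_j.
S_3{}^1 * v_1 = 25 * 5 = 125
S_3{}^2 * v_2 = 15 * -1 = -15
S_3{}^3 * v_3 = -20 * -3 = 60
Result = 125 + -15 + 60 = 170

170


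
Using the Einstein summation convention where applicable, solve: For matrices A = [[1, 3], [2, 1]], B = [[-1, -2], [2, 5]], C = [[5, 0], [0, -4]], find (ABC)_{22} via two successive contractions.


(ABC)_{22} = sum_m (AB)_{2m} C_{m2}. First compute row 2 of AB.
(AB)_{21} = 2*-1 + 1*2 = 0
(AB)_{22} = 2*-2 + 1*5 = 1
Now contract with column 2 of C:
(AB)_{21} * C_{12} = 0 * 0 = 0
(AB)_{22} * C_{22} = 1 * -4 = -4
(ABC)_{22} = 0 + -4 = -4

-4


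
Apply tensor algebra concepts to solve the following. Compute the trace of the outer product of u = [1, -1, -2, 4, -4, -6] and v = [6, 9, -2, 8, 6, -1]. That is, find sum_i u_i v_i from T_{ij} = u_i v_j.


The outer product gives T_{ij} = u_i v_j.
The trace (contraction) is Tr(T) = sum_i T_{ii} = sum_i u_i v_i.
Diagonal entries:
T_{11} = u_1 * v_1 = 1 * 6 = 6
T_{22} = u_2 * v_2 = -1 * 9 = -9
T_{33} = u_3 * v_3 = -2 * -2 = 4
T_{44} = u_4 * v_4 = 4 * 8 = 32
T_{55} = u_5 * v_5 = -4 * 6 = -24
T_{66} = u_6 * v_6 = -6 * -1 = 6
Tr(T) = 6 + -9 + 4 + 32 + -24 + 6 = 15

15


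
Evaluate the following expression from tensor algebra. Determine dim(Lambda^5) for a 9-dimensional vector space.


The dimension of the space of p-forms on an n-dimensional space is C(n, p).
n = 9, p = 5
C(9, 5) = 9! / (5! * 4!) = 126

126


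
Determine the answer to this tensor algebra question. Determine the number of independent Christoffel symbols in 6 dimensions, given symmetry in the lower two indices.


Christoffel symbols Gamma^k_{ij} are symmetric in i,j, so there are d * d(d+1)/2 independent symbols.
d = 6
d(d+1)/2 = 6 * 7 / 2 = 21
Total = 6 * 21 = 126

126


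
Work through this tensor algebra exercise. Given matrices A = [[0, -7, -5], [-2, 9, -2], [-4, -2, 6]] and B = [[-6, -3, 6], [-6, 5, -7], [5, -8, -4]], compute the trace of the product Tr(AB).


Tr(AB) = sum_i (AB)_{ii} where (AB)_{ii} = sum_k A_{ik} B_{ki}.
(AB)_{11} = 0*-6 + -7*-6 + -5*5 = 17
(AB)_{22} = -2*-3 + 9*5 + -2*-8 = 67
(AB)_{33} = -4*6 + -2*-7 + 6*-4 = -34
Tr(AB) = 17 + 67 + -34 = 50

50


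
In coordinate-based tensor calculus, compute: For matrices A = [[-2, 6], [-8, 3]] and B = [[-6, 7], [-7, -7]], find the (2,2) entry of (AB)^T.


(AB)^T_{ij} = (AB)_{ji} = sum_k A_{jk} B_{ki}.
For i=2, j=2 we need (AB)_{22}:
A_{21} * B_{12} = -8 * 7 = -56
A_{22} * B_{22} = 3 * -7 = -21
Sum = -56 + -21 = -77

-77


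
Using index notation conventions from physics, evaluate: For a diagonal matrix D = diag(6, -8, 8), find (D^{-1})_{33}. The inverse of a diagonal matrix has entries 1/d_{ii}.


For a diagonal matrix, the inverse has entries (D^{-1})_{ii} = 1/d_{ii}.
The diagonal entries are: d_{11} = 6, d_{22} = -8, d_{33} = 8
We need (D^{-1})_{33} = 1/d_{33} = 1/8 = 1/8

1/8


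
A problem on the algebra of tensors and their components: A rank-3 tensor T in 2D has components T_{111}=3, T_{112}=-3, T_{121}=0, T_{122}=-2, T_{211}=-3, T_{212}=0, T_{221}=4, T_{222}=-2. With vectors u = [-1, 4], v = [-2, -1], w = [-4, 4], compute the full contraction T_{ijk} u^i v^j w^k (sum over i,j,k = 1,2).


S = sum over i,j,k of T_{ijk} u_i v_j w_k. Expanding all 8 terms:
T_{111}*u_1*v_1*w_1 = 3*-1*-2*-4 = -24  (running total: -24)
T_{112}*u_1*v_1*w_2 = -3*-1*-2*4 = -24  (running total: -48)
T_{121}*u_1*v_2*w_1 = 0*-1*-1*-4 = 0  (running total: -48)
T_{122}*u_1*v_2*w_2 = -2*-1*-1*4 = -8  (running total: -56)
T_{211}*u_2*v_1*w_1 = -3*4*-2*-4 = -96  (running total: -152)
T_{212}*u_2*v_1*w_2 = 0*4*-2*4 = 0  (running total: -152)
T_{221}*u_2*v_2*w_1 = 4*4*-1*-4 = 64  (running total: -88)
T_{222}*u_2*v_2*w_2 = -2*4*-1*4 = 32  (running total: -56)
S = -56

-56


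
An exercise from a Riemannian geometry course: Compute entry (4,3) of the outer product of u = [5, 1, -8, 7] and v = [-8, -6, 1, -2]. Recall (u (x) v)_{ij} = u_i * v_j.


The outer product entry T_{ij} = u_i * v_j.
We need i=4, j=3.
u_4 = 7, v_3 = 1
T_{4,3} = 7 * 1 = 7

7


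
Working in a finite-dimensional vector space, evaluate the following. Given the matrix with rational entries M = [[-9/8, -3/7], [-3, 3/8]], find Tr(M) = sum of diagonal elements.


The trace is the sum of diagonal entries.
Diagonal: M[1,1] = -9/8, M[2,2] = 3/8
Tr(M) = -9/8 + 3/8
Computing step by step:
After adding M[1,1]: -9/8
After adding M[2,2]: -3/4
Tr(M) = -3/4

-3/4


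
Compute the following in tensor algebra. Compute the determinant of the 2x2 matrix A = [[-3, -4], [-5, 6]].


For a 2x2 matrix [[a, b], [c, d]], det = a*d - b*c.
a = -3, b = -4, c = -5, d = 6
a*d = -3 * 6 = -18
b*c = -4 * -5 = 20
det = -18 - 20 = -38

-38


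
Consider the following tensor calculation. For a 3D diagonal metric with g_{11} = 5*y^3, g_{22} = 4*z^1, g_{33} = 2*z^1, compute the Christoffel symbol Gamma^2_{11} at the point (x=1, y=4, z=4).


For a diagonal metric, Gamma^k_{ij} = (1/2) g^{kk} (dg_{ik}/dx_j + dg_{jk}/dx_i - dg_{ij}/dx_k).
The metric is diagonal, so g_{ab} = 0 for a != b.
At the given point: g_{11} = 320, g_{22} = 16, g_{33} = 8
g^{22} = 1/16
dg_{12}/dx_1 = 0 (off-diagonal)
dg_{12}/dx_1 = 0 (off-diagonal)
dg_{11}/dx_2 = dg_{11}/dx_2 = 240
Numerator = 0 + 0 - 240 = -240
Gamma^2_{11} = -240 / (2 * 16) = -15/2

-15/2


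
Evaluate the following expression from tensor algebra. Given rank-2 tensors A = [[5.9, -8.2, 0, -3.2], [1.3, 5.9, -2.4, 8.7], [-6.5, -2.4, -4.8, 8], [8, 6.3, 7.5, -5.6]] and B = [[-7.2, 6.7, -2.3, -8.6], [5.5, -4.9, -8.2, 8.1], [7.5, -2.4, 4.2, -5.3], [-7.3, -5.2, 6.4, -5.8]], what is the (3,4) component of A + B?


Tensor addition is component-wise: (A + B)_{ij} = A_{ij} + B_{ij}.
A_{34} = 8
B_{34} = -5.3
(A + B)_{34} = 8 + -5.3 = 2.7

2.7


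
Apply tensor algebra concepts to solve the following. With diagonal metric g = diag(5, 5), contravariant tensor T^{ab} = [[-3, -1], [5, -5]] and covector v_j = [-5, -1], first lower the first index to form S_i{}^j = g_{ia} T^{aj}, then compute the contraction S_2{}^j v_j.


Step 1: lower the first index. For a diagonal metric, g_{ia} T^{aj} = g_{ii} T^{ij} (no sum on i).
g_{22} = 5
S_2{}^1 = 5 * T^{21} = 5 * 5 = 25
S_2{}^2 = 5 * T^{22} = 5 * -5 = -25
Step 2: contract S_2{}^j with v_j.
S_2{}^1 * v_1 = 25 * -5 = -125
S_2{}^2 * v_2 = -25 * -1 = 25
Result = -125 + 25 = -100

-100


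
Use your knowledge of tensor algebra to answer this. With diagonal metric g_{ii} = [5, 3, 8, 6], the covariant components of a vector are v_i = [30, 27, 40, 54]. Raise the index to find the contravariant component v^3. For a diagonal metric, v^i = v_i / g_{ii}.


To raise an index with a diagonal metric: v^i = v_i / g_{ii}.
For index 3: v_3 = 40, g_{33} = 8
v^3 = 40 / 8 = 5

5


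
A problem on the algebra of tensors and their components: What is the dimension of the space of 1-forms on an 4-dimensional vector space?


The dimension of the space of p-forms on an n-dimensional space is C(n, p).
n = 4, p = 1
C(4, 1) = 4! / (1! * 3!) = 4

4


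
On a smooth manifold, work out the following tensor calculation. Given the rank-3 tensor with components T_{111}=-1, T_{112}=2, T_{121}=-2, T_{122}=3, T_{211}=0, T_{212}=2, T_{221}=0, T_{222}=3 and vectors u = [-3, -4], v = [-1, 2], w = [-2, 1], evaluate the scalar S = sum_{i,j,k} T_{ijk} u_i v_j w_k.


S = sum over i,j,k of T_{ijk} u_i v_j w_k. Expanding all 8 terms:
T_{111}*u_1*v_1*w_1 = -1*-3*-1*-2 = 6  (running total: 6)
T_{112}*u_1*v_1*w_2 = 2*-3*-1*1 = 6  (running total: 12)
T_{121}*u_1*v_2*w_1 = -2*-3*2*-2 = -24  (running total: -12)
T_{122}*u_1*v_2*w_2 = 3*-3*2*1 = -18  (running total: -30)
T_{211}*u_2*v_1*w_1 = 0*-4*-1*-2 = 0  (running total: -30)
T_{212}*u_2*v_1*w_2 = 2*-4*-1*1 = 8  (running total: -22)
T_{221}*u_2*v_2*w_1 = 0*-4*2*-2 = 0  (running total: -22)
T_{222}*u_2*v_2*w_2 = 3*-4*2*1 = -24  (running total: -46)
S = -46

-46


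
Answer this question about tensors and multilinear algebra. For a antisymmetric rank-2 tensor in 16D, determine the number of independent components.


A antisymmetric rank-2 tensor in d dimensions has d(d-1)/2 independent components.
d = 16
d(d-1)/2 = 16 * 15 / 2 = 240 / 2 = 120

120


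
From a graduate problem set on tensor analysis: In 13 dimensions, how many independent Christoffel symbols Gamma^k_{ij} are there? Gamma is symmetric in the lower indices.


Christoffel symbols Gamma^k_{ij} are symmetric in i,j, so there are d * d(d+1)/2 independent symbols.
d = 13
d(d+1)/2 = 13 * 14 / 2 = 91
Total = 13 * 91 = 1183

1183
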